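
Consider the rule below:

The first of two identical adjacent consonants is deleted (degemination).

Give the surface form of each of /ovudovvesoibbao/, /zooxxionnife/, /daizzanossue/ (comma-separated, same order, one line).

ovudovesoibao, zooxionife, daizanosue

/ovudovvesoibbao/: /vv/ is a geminate; the first /v/ deletes. /bb/ is a geminate; the first /b/ deletes. → [ovudovesoibao].
/zooxxionnife/: /xx/ is a geminate; the first /x/ deletes. /nn/ is a geminate; the first /n/ deletes. → [zooxionife].
/daizzanossue/: /zz/ is a geminate; the first /z/ deletes. /ss/ is a geminate; the first /s/ deletes. → [daizanosue].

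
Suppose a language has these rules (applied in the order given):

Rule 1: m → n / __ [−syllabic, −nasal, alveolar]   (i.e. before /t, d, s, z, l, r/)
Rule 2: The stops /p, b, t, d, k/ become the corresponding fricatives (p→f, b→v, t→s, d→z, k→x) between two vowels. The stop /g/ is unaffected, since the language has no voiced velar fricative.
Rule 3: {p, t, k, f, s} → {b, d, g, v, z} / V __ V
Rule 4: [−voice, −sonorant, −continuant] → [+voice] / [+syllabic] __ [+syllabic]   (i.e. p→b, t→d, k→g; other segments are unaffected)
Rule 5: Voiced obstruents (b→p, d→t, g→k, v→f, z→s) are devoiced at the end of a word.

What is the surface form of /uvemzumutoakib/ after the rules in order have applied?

Rule 1 (nasal place assimilation): /m/ precedes the alveolar consonant /z/, so it assimilates in place to [n]. /uvemzumutoakib/ → uvenzumutoakib.
Rule 2 (intervocalic spirantization): /t/ is a stop between vowels /u/ and /o/, so it spirantizes to the fricative [s]. /k/ is a stop between vowels /a/ and /i/, so it spirantizes to the fricative [x]. /uvenzumutoakib/ → uvenzumusoaxib.
Rule 3 (intervocalic voicing): /s/ is a voiceless obstruent between vowels /u/ and /o/, so it voices to [z]. /uvenzumusoaxib/ → uvenzumuzoaxib.
Rule 4 (intervocalic voicing): no segment meets the environment; /uvenzumuzoaxib/ is unchanged.
Rule 5 (final devoicing): /b/ is a voiced obstruent in word-final position, so it devoices to [p]. /uvenzumuzoaxib/ → uvenzumuzoaxip.

uvenzumuzoaxip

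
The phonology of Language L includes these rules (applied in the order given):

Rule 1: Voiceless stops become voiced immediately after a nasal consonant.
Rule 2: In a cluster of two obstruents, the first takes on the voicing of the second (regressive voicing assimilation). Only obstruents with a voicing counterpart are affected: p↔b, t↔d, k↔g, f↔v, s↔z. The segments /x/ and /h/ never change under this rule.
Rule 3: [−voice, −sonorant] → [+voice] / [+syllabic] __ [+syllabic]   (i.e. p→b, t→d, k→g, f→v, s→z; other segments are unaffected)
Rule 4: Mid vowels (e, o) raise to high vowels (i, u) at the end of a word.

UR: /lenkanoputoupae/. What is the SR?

Rule 1 (post-nasal voicing): /k/ is a voiceless stop immediately after the nasal /n/, so it voices to [g]. /lenkanoputoupae/ → lenganoputoupae.
Rule 2 (regressive voicing assimilation): no segment meets the environment; /lenganoputoupae/ is unchanged.
Rule 3 (intervocalic voicing): /p/ is a voiceless obstruent between vowels /o/ and /u/, so it voices to [b]. /t/ is a voiceless obstruent between vowels /u/ and /o/, so it voices to [d]. /p/ is a voiceless obstruent between vowels /u/ and /a/, so it voices to [b]. /lenganoputoupae/ → lenganobudoubae.
Rule 4 (final vowel raising): /e/ is a mid vowel in word-final position, so it raises to [i]. /lenganobudoubae/ → lenganobudoubai.

lenganobudoubai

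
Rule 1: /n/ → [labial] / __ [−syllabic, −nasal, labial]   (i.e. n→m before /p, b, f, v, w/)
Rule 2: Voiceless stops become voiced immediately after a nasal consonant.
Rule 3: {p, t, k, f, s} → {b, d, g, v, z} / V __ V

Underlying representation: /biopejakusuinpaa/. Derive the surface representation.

biobejaguzuimbaa

Rule 1 (nasal place assimilation): /n/ precedes the labial consonant /p/, so it assimilates in place to [m]. /biopejakusuinpaa/ → biopejakusuimpaa.
Rule 2 (post-nasal voicing): /p/ is a voiceless stop immediately after the nasal /m/, so it voices to [b]. /biopejakusuimpaa/ → biopejakusuimbaa.
Rule 3 (intervocalic voicing): /p/ is a voiceless obstruent between vowels /o/ and /e/, so it voices to [b]. /k/ is a voiceless obstruent between vowels /a/ and /u/, so it voices to [g]. /s/ is a voiceless obstruent between vowels /u/ and /u/, so it voices to [z]. /biopejakusuimbaa/ → biobejaguzuimbaa.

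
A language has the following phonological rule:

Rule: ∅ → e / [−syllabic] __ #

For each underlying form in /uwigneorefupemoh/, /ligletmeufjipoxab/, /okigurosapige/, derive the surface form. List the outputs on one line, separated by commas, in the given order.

/uwigneorefupemoh/: the form ends in the consonant /h/, so [e] is inserted word-finally. → [uwigneorefupemohe].
/ligletmeufjipoxab/: the form ends in the consonant /b/, so [e] is inserted word-finally. → [ligletmeufjipoxabe].
/okigurosapige/: the rule's environment is not met; surfaces unchanged as [okigurosapige].

uwigneorefupemohe, ligletmeufjipoxabe, okigurosapige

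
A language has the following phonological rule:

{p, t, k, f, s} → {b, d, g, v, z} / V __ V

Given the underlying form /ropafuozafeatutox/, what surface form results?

robavuozaveadudox

/p/ is a voiceless obstruent between vowels /o/ and /a/, so it voices to [b].
/f/ is a voiceless obstruent between vowels /a/ and /u/, so it voices to [v].
/f/ is a voiceless obstruent between vowels /a/ and /e/, so it voices to [v].
/t/ is a voiceless obstruent between vowels /a/ and /u/, so it voices to [d].
/t/ is a voiceless obstruent between vowels /u/ and /o/, so it voices to [d].
Surface form: [robavuozaveadudox].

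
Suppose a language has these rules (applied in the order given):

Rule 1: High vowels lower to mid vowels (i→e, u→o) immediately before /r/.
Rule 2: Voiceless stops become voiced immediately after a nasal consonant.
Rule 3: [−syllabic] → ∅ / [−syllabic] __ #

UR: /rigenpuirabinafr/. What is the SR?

rigenbuerabinaf

Rule 1 (pre-rhotic lowering): /i/ is a high vowel immediately before /r/, so it lowers to [e]. /rigenpuirabinafr/ → rigenpuerabinafr.
Rule 2 (post-nasal voicing): /p/ is a voiceless stop immediately after the nasal /n/, so it voices to [b]. /rigenpuerabinafr/ → rigenbuerabinafr.
Rule 3 (final cluster simplification): /r/ is the second consonant of a word-final cluster /fr/, so it deletes. /rigenbuerabinafr/ → rigenbuerabinaf.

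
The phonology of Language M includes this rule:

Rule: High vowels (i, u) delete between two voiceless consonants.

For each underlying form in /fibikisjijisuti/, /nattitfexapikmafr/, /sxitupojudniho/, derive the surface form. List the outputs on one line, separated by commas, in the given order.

fibiksjijisti, natttfexapkmafr, sxtpojudniho

/fibikisjijisuti/: /i/ is a high vowel flanked by voiceless consonants /k/ and /s/, so it deletes. /u/ is a high vowel flanked by voiceless consonants /s/ and /t/, so it deletes. → [fibiksjijisti].
/nattitfexapikmafr/: /i/ is a high vowel flanked by voiceless consonants /t/ and /t/, so it deletes. /i/ is a high vowel flanked by voiceless consonants /p/ and /k/, so it deletes. → [natttfexapkmafr].
/sxitupojudniho/: /i/ is a high vowel flanked by voiceless consonants /x/ and /t/, so it deletes. /u/ is a high vowel flanked by voiceless consonants /t/ and /p/, so it deletes. → [sxtpojudniho].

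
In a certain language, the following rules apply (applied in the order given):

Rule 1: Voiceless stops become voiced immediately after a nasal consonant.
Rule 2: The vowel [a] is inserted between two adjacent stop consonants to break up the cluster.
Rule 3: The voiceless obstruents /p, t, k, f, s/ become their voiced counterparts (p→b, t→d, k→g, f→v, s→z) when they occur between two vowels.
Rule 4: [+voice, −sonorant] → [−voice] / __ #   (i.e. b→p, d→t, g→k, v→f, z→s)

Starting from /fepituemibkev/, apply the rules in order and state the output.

febiduemibagef

Rule 1 (post-nasal voicing): no segment meets the environment; /fepituemibkev/ is unchanged.
Rule 2 (stop-cluster a-epenthesis): /b/ and /k/ form a stop–stop cluster, so [a] is inserted between them. /fepituemibkev/ → fepituemibakev.
Rule 3 (intervocalic voicing): /p/ is a voiceless obstruent between vowels /e/ and /i/, so it voices to [b]. /t/ is a voiceless obstruent between vowels /i/ and /u/, so it voices to [d]. /k/ is a voiceless obstruent between vowels /a/ and /e/, so it voices to [g]. /fepituemibakev/ → febiduemibagev.
Rule 4 (final devoicing): /v/ is a voiced obstruent in word-final position, so it devoices to [f]. /febiduemibagev/ → febiduemibagef.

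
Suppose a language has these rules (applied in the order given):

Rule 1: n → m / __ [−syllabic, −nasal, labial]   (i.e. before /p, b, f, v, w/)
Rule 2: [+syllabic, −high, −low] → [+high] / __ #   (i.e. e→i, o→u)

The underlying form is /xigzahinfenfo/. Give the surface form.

xigzahimfemfu

Rule 1 (nasal place assimilation): /n/ precedes the labial consonant /f/, so it assimilates in place to [m]. /n/ precedes the labial consonant /f/, so it assimilates in place to [m]. /xigzahinfenfo/ → xigzahimfemfo.
Rule 2 (final vowel raising): /o/ is a mid vowel in word-final position, so it raises to [u]. /xigzahimfemfo/ → xigzahimfemfu.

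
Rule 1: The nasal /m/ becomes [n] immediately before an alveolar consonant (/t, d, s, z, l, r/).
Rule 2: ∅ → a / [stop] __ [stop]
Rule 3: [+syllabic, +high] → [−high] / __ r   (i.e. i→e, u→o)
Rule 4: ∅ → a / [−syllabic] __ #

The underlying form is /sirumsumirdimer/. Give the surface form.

serunsumerdimera

Rule 1 (nasal place assimilation): /m/ precedes the alveolar consonant /s/, so it assimilates in place to [n]. /sirumsumirdimer/ → sirunsumirdimer.
Rule 2 (stop-cluster a-epenthesis): no segment meets the environment; /sirunsumirdimer/ is unchanged.
Rule 3 (pre-rhotic lowering): /i/ is a high vowel immediately before /r/, so it lowers to [e]. /i/ is a high vowel immediately before /r/, so it lowers to [e]. /sirunsumirdimer/ → serunsumerdimer.
Rule 4 (final a-epenthesis): the form ends in the consonant /r/, so [a] is inserted word-finally. /serunsumerdimer/ → serunsumerdimera.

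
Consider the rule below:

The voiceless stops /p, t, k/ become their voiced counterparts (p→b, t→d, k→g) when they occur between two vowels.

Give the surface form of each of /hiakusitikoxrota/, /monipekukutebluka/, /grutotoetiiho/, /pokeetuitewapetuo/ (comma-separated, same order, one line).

hiagusidigoxroda, monibegugudebluga, grudodoediiho, pogeeduidewabeduo

/hiakusitikoxrota/: /k/ is a voiceless stop between vowels /a/ and /u/, so it voices to [g]. /t/ is a voiceless stop between vowels /i/ and /i/, so it voices to [d]. /k/ is a voiceless stop between vowels /i/ and /o/, so it voices to [g]. /t/ is a voiceless stop between vowels /o/ and /a/, so it voices to [d]. → [hiagusidigoxroda].
/monipekukutebluka/: /p/ is a voiceless stop between vowels /i/ and /e/, so it voices to [b]. /k/ is a voiceless stop between vowels /e/ and /u/, so it voices to [g]. /k/ is a voiceless stop between vowels /u/ and /u/, so it voices to [g]. /t/ is a voiceless stop between vowels /u/ and /e/, so it voices to [d]. /k/ is a voiceless stop between vowels /u/ and /a/, so it voices to [g]. → [monibegugudebluga].
/grutotoetiiho/: /t/ is a voiceless stop between vowels /u/ and /o/, so it voices to [d]. /t/ is a voiceless stop between vowels /o/ and /o/, so it voices to [d]. /t/ is a voiceless stop between vowels /e/ and /i/, so it voices to [d]. → [grudodoediiho].
/pokeetuitewapetuo/: /k/ is a voiceless stop between vowels /o/ and /e/, so it voices to [g]. /t/ is a voiceless stop between vowels /e/ and /u/, so it voices to [d]. /t/ is a voiceless stop between vowels /i/ and /e/, so it voices to [d]. /p/ is a voiceless stop between vowels /a/ and /e/, so it voices to [b]. /t/ is a voiceless stop between vowels /e/ and /u/, so it voices to [d]. → [pogeeduidewabeduo].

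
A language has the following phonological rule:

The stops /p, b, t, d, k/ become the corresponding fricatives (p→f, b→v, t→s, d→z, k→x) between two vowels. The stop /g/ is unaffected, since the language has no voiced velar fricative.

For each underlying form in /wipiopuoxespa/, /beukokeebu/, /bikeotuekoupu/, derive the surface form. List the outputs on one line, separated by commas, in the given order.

wifiofuoxespa, beuxoxeevu, bixeosuexoufu

/wipiopuoxespa/: /p/ is a stop between vowels /i/ and /i/, so it spirantizes to the fricative [f]. /p/ is a stop between vowels /o/ and /u/, so it spirantizes to the fricative [f]. → [wifiofuoxespa].
/beukokeebu/: /k/ is a stop between vowels /u/ and /o/, so it spirantizes to the fricative [x]. /k/ is a stop between vowels /o/ and /e/, so it spirantizes to the fricative [x]. /b/ is a stop between vowels /e/ and /u/, so it spirantizes to the fricative [v]. → [beuxoxeevu].
/bikeotuekoupu/: /k/ is a stop between vowels /i/ and /e/, so it spirantizes to the fricative [x]. /t/ is a stop between vowels /o/ and /u/, so it spirantizes to the fricative [s]. /k/ is a stop between vowels /e/ and /o/, so it spirantizes to the fricative [x]. /p/ is a stop between vowels /u/ and /u/, so it spirantizes to the fricative [f]. → [bixeosuexoufu].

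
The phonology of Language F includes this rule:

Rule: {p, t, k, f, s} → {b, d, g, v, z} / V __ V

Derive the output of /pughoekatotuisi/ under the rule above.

pughoegadoduizi

Scanning /pughoekatotuisi/: /p/ at position 1 is not in the conditioning environment; /k/ is a voiceless obstruent between vowels /e/ and /a/, so it voices to [g]; /t/ is a voiceless obstruent between vowels /a/ and /o/, so it voices to [d]; /t/ is a voiceless obstruent between vowels /o/ and /u/, so it voices to [d]; /s/ is a voiceless obstruent between vowels /i/ and /i/, so it voices to [z].
Result: [pughoegadoduizi].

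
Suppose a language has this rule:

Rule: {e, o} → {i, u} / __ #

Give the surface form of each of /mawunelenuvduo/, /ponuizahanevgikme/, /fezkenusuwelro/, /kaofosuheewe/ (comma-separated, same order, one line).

mawunelenuvduu, ponuizahanevgikmi, fezkenusuwelru, kaofosuheewi

/mawunelenuvduo/: /o/ is a mid vowel in word-final position, so it raises to [u]. → [mawunelenuvduu].
/ponuizahanevgikme/: /e/ is a mid vowel in word-final position, so it raises to [i]. → [ponuizahanevgikmi].
/fezkenusuwelro/: /o/ is a mid vowel in word-final position, so it raises to [u]. → [fezkenusuwelru].
/kaofosuheewe/: /e/ is a mid vowel in word-final position, so it raises to [i]. → [kaofosuheewi].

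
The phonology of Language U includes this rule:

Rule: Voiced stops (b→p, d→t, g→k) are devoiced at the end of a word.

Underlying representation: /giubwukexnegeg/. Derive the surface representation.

Scanning /giubwukexnegeg/: /g/ at position 1 is not in the conditioning environment; /b/ at position 4 is not in the conditioning environment; /g/ at position 12 is not in the conditioning environment; /g/ is a voiced stop in word-final position, so it devoices to [k].
Result: [giubwukexnegek].

giubwukexnegek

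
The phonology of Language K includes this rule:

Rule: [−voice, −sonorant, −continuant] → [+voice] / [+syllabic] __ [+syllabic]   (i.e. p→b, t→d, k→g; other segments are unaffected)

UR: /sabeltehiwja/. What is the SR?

No segment of /sabeltehiwja/ meets the structural description of the rule, so the form surfaces unchanged.

sabeltehiwja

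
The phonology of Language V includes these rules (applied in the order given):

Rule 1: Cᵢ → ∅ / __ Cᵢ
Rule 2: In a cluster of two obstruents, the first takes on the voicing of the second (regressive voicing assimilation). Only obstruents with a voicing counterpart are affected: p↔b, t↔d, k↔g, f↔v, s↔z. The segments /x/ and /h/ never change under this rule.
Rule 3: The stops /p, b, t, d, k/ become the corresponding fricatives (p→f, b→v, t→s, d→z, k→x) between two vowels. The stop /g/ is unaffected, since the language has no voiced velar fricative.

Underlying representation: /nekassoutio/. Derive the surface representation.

Rule 1 (degemination): /ss/ is a geminate; the first /s/ deletes. /nekassoutio/ → nekasoutio.
Rule 2 (regressive voicing assimilation): no segment meets the environment; /nekasoutio/ is unchanged.
Rule 3 (intervocalic spirantization): /k/ is a stop between vowels /e/ and /a/, so it spirantizes to the fricative [x]. /t/ is a stop between vowels /u/ and /i/, so it spirantizes to the fricative [s]. /nekasoutio/ → nexasousio.

nexasousio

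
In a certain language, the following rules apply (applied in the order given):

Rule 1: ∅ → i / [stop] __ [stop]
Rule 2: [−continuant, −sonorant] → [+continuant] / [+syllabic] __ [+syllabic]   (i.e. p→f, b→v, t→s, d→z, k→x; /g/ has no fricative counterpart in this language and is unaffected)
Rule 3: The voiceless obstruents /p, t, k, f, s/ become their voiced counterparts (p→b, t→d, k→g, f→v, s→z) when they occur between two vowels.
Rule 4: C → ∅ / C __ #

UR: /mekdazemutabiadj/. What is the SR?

Rule 1 (stop-cluster i-epenthesis): /k/ and /d/ form a stop–stop cluster, so [i] is inserted between them. /mekdazemutabiadj/ → mekidazemutabiadj.
Rule 2 (intervocalic spirantization): /k/ is a stop between vowels /e/ and /i/, so it spirantizes to the fricative [x]. /d/ is a stop between vowels /i/ and /a/, so it spirantizes to the fricative [z]. /t/ is a stop between vowels /u/ and /a/, so it spirantizes to the fricative [s]. /b/ is a stop between vowels /a/ and /i/, so it spirantizes to the fricative [v]. /mekidazemutabiadj/ → mexizazemusaviadj.
Rule 3 (intervocalic voicing): /s/ is a voiceless obstruent between vowels /u/ and /a/, so it voices to [z]. /mexizazemusaviadj/ → mexizazemuzaviadj.
Rule 4 (final cluster simplification): /j/ is the second consonant of a word-final cluster /dj/, so it deletes. /mexizazemuzaviadj/ → mexizazemuzaviad.

mexizazemuzaviad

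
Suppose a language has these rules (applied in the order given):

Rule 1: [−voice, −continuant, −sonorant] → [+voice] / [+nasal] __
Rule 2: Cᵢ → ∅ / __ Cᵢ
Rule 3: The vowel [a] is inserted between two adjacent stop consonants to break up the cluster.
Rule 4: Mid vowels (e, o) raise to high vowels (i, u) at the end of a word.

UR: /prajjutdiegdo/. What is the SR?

prajutadiegadu

Rule 1 (post-nasal voicing): no segment meets the environment; /prajjutdiegdo/ is unchanged.
Rule 2 (degemination): /jj/ is a geminate; the first /j/ deletes. /prajjutdiegdo/ → prajutdiegdo.
Rule 3 (stop-cluster a-epenthesis): /t/ and /d/ form a stop–stop cluster, so [a] is inserted between them. /g/ and /d/ form a stop–stop cluster, so [a] is inserted between them. /prajutdiegdo/ → prajutadiegado.
Rule 4 (final vowel raising): /o/ is a mid vowel in word-final position, so it raises to [u]. /prajutadiegado/ → prajutadiegadu.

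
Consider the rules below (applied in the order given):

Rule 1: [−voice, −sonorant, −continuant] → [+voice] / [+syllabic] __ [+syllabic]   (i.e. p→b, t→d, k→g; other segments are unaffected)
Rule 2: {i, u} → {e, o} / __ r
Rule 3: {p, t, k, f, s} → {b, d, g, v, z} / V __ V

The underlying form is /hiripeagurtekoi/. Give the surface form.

Rule 1 (intervocalic voicing): /p/ is a voiceless stop between vowels /i/ and /e/, so it voices to [b]. /k/ is a voiceless stop between vowels /e/ and /o/, so it voices to [g]. /hiripeagurtekoi/ → hiribeagurtegoi.
Rule 2 (pre-rhotic lowering): /i/ is a high vowel immediately before /r/, so it lowers to [e]. /u/ is a high vowel immediately before /r/, so it lowers to [o]. /hiribeagurtegoi/ → heribeagortegoi.
Rule 3 (intervocalic voicing): no segment meets the environment; /heribeagortegoi/ is unchanged.

heribeagortegoi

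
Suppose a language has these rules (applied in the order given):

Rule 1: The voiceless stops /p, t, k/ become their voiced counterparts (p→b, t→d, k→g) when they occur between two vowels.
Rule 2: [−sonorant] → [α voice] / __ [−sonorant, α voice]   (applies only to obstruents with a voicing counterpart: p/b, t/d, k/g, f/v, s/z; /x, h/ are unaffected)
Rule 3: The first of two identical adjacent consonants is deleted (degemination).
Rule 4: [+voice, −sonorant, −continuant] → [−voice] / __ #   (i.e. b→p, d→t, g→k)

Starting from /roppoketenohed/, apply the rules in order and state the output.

Rule 1 (intervocalic voicing): /k/ is a voiceless stop between vowels /o/ and /e/, so it voices to [g]. /t/ is a voiceless stop between vowels /e/ and /e/, so it voices to [d]. /roppoketenohed/ → roppogedenohed.
Rule 2 (regressive voicing assimilation): no segment meets the environment; /roppogedenohed/ is unchanged.
Rule 3 (degemination): /pp/ is a geminate; the first /p/ deletes. /roppogedenohed/ → ropogedenohed.
Rule 4 (final devoicing): /d/ is a voiced stop in word-final position, so it devoices to [t]. /ropogedenohed/ → ropogedenohet.

ropogedenohet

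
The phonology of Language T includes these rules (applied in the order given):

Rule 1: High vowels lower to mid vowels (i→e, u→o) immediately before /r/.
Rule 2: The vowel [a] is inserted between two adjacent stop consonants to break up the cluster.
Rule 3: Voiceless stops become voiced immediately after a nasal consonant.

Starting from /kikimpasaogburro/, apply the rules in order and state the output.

Rule 1 (pre-rhotic lowering): /u/ is a high vowel immediately before /r/, so it lowers to [o]. /kikimpasaogburro/ → kikimpasaogborro.
Rule 2 (stop-cluster a-epenthesis): /g/ and /b/ form a stop–stop cluster, so [a] is inserted between them. /kikimpasaogborro/ → kikimpasaogaborro.
Rule 3 (post-nasal voicing): /p/ is a voiceless stop immediately after the nasal /m/, so it voices to [b]. /kikimpasaogaborro/ → kikimbasaogaborro.

kikimbasaogaborro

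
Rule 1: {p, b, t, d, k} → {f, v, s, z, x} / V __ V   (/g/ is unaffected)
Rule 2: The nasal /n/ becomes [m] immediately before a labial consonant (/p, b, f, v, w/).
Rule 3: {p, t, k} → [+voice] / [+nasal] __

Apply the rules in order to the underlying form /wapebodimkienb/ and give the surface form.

wafevozimgiemb

Rule 1 (intervocalic spirantization): /p/ is a stop between vowels /a/ and /e/, so it spirantizes to the fricative [f]. /b/ is a stop between vowels /e/ and /o/, so it spirantizes to the fricative [v]. /d/ is a stop between vowels /o/ and /i/, so it spirantizes to the fricative [z]. /wapebodimkienb/ → wafevozimkienb.
Rule 2 (nasal place assimilation): /n/ precedes the labial consonant /b/, so it assimilates in place to [m]. /wafevozimkienb/ → wafevozimkiemb.
Rule 3 (post-nasal voicing): /k/ is a voiceless stop immediately after the nasal /m/, so it voices to [g]. /wafevozimkiemb/ → wafevozimgiemb.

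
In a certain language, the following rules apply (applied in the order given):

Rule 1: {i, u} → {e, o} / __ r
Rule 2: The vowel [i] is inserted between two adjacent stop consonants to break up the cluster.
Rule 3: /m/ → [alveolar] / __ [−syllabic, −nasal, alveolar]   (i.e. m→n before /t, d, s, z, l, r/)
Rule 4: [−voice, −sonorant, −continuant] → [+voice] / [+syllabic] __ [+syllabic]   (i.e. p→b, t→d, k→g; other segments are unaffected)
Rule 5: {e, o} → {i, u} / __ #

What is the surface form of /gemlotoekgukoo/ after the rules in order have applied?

Rule 1 (pre-rhotic lowering): no segment meets the environment; /gemlotoekgukoo/ is unchanged.
Rule 2 (stop-cluster i-epenthesis): /k/ and /g/ form a stop–stop cluster, so [i] is inserted between them. /gemlotoekgukoo/ → gemlotoekigukoo.
Rule 3 (nasal place assimilation): /m/ precedes the alveolar consonant /l/, so it assimilates in place to [n]. /gemlotoekigukoo/ → genlotoekigukoo.
Rule 4 (intervocalic voicing): /t/ is a voiceless stop between vowels /o/ and /o/, so it voices to [d]. /k/ is a voiceless stop between vowels /e/ and /i/, so it voices to [g]. /k/ is a voiceless stop between vowels /u/ and /o/, so it voices to [g]. /genlotoekigukoo/ → genlodoegigugoo.
Rule 5 (final vowel raising): /o/ is a mid vowel in word-final position, so it raises to [u]. /genlodoegigugoo/ → genlodoegigugou.

genlodoegigugou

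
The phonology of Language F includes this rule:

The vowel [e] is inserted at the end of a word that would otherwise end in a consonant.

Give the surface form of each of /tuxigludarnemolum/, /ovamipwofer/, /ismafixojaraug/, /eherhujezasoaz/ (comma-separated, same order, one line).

tuxigludarnemolume, ovamipwofere, ismafixojarauge, eherhujezasoaze

/tuxigludarnemolum/: the form ends in the consonant /m/, so [e] is inserted word-finally. → [tuxigludarnemolume].
/ovamipwofer/: the form ends in the consonant /r/, so [e] is inserted word-finally. → [ovamipwofere].
/ismafixojaraug/: the form ends in the consonant /g/, so [e] is inserted word-finally. → [ismafixojarauge].
/eherhujezasoaz/: the form ends in the consonant /z/, so [e] is inserted word-finally. → [eherhujezasoaze].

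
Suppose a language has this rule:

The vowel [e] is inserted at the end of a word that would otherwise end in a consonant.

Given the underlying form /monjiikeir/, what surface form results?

monjiikeire

the form ends in the consonant /r/, so [e] is inserted word-finally.
Surface form: [monjiikeire].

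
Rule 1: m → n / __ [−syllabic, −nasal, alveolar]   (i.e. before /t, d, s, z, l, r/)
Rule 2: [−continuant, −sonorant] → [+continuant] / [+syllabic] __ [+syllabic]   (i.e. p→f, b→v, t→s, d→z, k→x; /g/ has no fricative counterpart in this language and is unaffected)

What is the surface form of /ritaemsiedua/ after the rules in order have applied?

risaensiezua

Rule 1 (nasal place assimilation): /m/ precedes the alveolar consonant /s/, so it assimilates in place to [n]. /ritaemsiedua/ → ritaensiedua.
Rule 2 (intervocalic spirantization): /t/ is a stop between vowels /i/ and /a/, so it spirantizes to the fricative [s]. /d/ is a stop between vowels /e/ and /u/, so it spirantizes to the fricative [z]. /ritaensiedua/ → risaensiezua.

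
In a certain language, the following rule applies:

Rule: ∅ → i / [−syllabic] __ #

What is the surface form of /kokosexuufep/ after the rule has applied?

the form ends in the consonant /p/, so [i] is inserted word-finally.
Surface form: [kokosexuufepi].

kokosexuufepi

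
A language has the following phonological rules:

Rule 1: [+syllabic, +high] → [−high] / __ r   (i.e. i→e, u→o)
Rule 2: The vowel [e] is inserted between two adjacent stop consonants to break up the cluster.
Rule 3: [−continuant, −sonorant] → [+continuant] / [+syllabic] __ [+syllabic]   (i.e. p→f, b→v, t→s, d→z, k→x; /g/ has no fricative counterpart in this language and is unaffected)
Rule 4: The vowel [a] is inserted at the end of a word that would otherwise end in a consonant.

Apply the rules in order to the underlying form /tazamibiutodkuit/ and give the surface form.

tazamiviusozexuita

Rule 1 (pre-rhotic lowering): no segment meets the environment; /tazamibiutodkuit/ is unchanged.
Rule 2 (stop-cluster e-epenthesis): /d/ and /k/ form a stop–stop cluster, so [e] is inserted between them. /tazamibiutodkuit/ → tazamibiutodekuit.
Rule 3 (intervocalic spirantization): /b/ is a stop between vowels /i/ and /i/, so it spirantizes to the fricative [v]. /t/ is a stop between vowels /u/ and /o/, so it spirantizes to the fricative [s]. /d/ is a stop between vowels /o/ and /e/, so it spirantizes to the fricative [z]. /k/ is a stop between vowels /e/ and /u/, so it spirantizes to the fricative [x]. /tazamibiutodekuit/ → tazamiviusozexuit.
Rule 4 (final a-epenthesis): the form ends in the consonant /t/, so [a] is inserted word-finally. /tazamiviusozexuit/ → tazamiviusozexuita.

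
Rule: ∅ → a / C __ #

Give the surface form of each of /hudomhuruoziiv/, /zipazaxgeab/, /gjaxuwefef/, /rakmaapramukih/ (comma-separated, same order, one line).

/hudomhuruoziiv/: the form ends in the consonant /v/, so [a] is inserted word-finally. → [hudomhuruoziiva].
/zipazaxgeab/: the form ends in the consonant /b/, so [a] is inserted word-finally. → [zipazaxgeaba].
/gjaxuwefef/: the form ends in the consonant /f/, so [a] is inserted word-finally. → [gjaxuwefefa].
/rakmaapramukih/: the form ends in the consonant /h/, so [a] is inserted word-finally. → [rakmaapramukiha].

hudomhuruoziiva, zipazaxgeaba, gjaxuwefefa, rakmaapramukiha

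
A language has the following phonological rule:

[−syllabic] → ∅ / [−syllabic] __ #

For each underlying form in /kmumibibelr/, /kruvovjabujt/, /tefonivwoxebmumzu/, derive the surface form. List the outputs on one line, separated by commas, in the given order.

/kmumibibelr/: /r/ is the second consonant of a word-final cluster /lr/, so it deletes. → [kmumibibel].
/kruvovjabujt/: /t/ is the second consonant of a word-final cluster /jt/, so it deletes. → [kruvovjabuj].
/tefonivwoxebmumzu/: the rule's environment is not met; surfaces unchanged as [tefonivwoxebmumzu].

kmumibibel, kruvovjabuj, tefonivwoxebmumzu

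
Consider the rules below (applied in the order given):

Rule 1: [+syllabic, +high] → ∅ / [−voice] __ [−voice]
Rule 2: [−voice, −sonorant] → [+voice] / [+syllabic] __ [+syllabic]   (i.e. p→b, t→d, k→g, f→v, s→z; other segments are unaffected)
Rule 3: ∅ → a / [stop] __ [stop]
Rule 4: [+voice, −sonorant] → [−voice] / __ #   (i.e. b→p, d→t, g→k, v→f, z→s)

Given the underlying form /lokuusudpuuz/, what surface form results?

loguuzudapuus

Rule 1 (high vowel syncope): no segment meets the environment; /lokuusudpuuz/ is unchanged.
Rule 2 (intervocalic voicing): /k/ is a voiceless obstruent between vowels /o/ and /u/, so it voices to [g]. /s/ is a voiceless obstruent between vowels /u/ and /u/, so it voices to [z]. /lokuusudpuuz/ → loguuzudpuuz.
Rule 3 (stop-cluster a-epenthesis): /d/ and /p/ form a stop–stop cluster, so [a] is inserted between them. /loguuzudpuuz/ → loguuzudapuuz.
Rule 4 (final devoicing): /z/ is a voiced obstruent in word-final position, so it devoices to [s]. /loguuzudapuuz/ → loguuzudapuus.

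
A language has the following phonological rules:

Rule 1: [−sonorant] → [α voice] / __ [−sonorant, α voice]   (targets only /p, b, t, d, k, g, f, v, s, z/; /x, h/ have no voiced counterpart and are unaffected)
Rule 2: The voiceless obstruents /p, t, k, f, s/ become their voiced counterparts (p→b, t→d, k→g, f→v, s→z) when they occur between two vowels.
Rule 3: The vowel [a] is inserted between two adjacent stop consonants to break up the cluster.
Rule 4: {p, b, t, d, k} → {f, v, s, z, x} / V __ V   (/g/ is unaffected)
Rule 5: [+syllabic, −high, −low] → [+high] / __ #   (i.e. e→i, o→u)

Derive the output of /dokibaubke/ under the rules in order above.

Rule 1 (regressive voicing assimilation): /b/ precedes the voiceless obstruent /k/, so it devoices to [p] by assimilation. /dokibaubke/ → dokibaupke.
Rule 2 (intervocalic voicing): /k/ is a voiceless obstruent between vowels /o/ and /i/, so it voices to [g]. /dokibaupke/ → dogibaupke.
Rule 3 (stop-cluster a-epenthesis): /p/ and /k/ form a stop–stop cluster, so [a] is inserted between them. /dogibaupke/ → dogibaupake.
Rule 4 (intervocalic spirantization): /b/ is a stop between vowels /i/ and /a/, so it spirantizes to the fricative [v]. /p/ is a stop between vowels /u/ and /a/, so it spirantizes to the fricative [f]. /k/ is a stop between vowels /a/ and /e/, so it spirantizes to the fricative [x]. /dogibaupake/ → dogivaufaxe.
Rule 5 (final vowel raising): /e/ is a mid vowel in word-final position, so it raises to [i]. /dogivaufaxe/ → dogivaufaxi.

dogivaufaxi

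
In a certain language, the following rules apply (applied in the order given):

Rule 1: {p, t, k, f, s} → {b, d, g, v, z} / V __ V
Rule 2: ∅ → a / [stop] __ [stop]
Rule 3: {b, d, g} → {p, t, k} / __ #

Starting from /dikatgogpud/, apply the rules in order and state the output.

Rule 1 (intervocalic voicing): /k/ is a voiceless obstruent between vowels /i/ and /a/, so it voices to [g]. /dikatgogpud/ → digatgogpud.
Rule 2 (stop-cluster a-epenthesis): /t/ and /g/ form a stop–stop cluster, so [a] is inserted between them. /g/ and /p/ form a stop–stop cluster, so [a] is inserted between them. /digatgogpud/ → digatagogapud.
Rule 3 (final devoicing): /d/ is a voiced stop in word-final position, so it devoices to [t]. /digatagogapud/ → digatagogaput.

digatagogaput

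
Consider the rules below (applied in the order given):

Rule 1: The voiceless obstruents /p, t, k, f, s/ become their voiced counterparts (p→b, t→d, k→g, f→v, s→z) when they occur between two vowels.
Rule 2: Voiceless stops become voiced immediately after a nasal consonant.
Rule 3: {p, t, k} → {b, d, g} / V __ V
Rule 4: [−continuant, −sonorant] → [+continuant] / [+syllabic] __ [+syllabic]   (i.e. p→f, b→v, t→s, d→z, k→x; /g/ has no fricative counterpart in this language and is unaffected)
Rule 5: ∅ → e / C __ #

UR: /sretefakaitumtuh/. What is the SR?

Rule 1 (intervocalic voicing): /t/ is a voiceless obstruent between vowels /e/ and /e/, so it voices to [d]. /f/ is a voiceless obstruent between vowels /e/ and /a/, so it voices to [v]. /k/ is a voiceless obstruent between vowels /a/ and /a/, so it voices to [g]. /t/ is a voiceless obstruent between vowels /i/ and /u/, so it voices to [d]. /sretefakaitumtuh/ → sredevagaidumtuh.
Rule 2 (post-nasal voicing): /t/ is a voiceless stop immediately after the nasal /m/, so it voices to [d]. /sredevagaidumtuh/ → sredevagaidumduh.
Rule 3 (intervocalic voicing): no segment meets the environment; /sredevagaidumduh/ is unchanged.
Rule 4 (intervocalic spirantization): /d/ is a stop between vowels /e/ and /e/, so it spirantizes to the fricative [z]. /d/ is a stop between vowels /i/ and /u/, so it spirantizes to the fricative [z]. /sredevagaidumduh/ → srezevagaizumduh.
Rule 5 (final e-epenthesis): the form ends in the consonant /h/, so [e] is inserted word-finally. /srezevagaizumduh/ → srezevagaizumduhe.

srezevagaizumduhe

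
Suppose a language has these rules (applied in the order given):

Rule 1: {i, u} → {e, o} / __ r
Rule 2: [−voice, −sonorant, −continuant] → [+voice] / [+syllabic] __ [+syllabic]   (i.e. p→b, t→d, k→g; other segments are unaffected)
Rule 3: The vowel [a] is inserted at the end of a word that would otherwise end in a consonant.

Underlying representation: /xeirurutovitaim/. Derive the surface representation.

xeerorudovidaima

Rule 1 (pre-rhotic lowering): /i/ is a high vowel immediately before /r/, so it lowers to [e]. /u/ is a high vowel immediately before /r/, so it lowers to [o]. /xeirurutovitaim/ → xeerorutovitaim.
Rule 2 (intervocalic voicing): /t/ is a voiceless stop between vowels /u/ and /o/, so it voices to [d]. /t/ is a voiceless stop between vowels /i/ and /a/, so it voices to [d]. /xeerorutovitaim/ → xeerorudovidaim.
Rule 3 (final a-epenthesis): the form ends in the consonant /m/, so [a] is inserted word-finally. /xeerorudovidaim/ → xeerorudovidaima.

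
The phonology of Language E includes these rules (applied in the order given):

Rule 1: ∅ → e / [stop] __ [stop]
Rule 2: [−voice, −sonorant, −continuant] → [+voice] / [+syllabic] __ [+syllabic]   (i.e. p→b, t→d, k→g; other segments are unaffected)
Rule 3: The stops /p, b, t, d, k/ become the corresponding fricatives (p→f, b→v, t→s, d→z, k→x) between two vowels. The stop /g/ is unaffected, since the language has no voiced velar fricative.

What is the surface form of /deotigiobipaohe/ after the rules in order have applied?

Rule 1 (stop-cluster e-epenthesis): no segment meets the environment; /deotigiobipaohe/ is unchanged.
Rule 2 (intervocalic voicing): /t/ is a voiceless stop between vowels /o/ and /i/, so it voices to [d]. /p/ is a voiceless stop between vowels /i/ and /a/, so it voices to [b]. /deotigiobipaohe/ → deodigiobibaohe.
Rule 3 (intervocalic spirantization): /d/ is a stop between vowels /o/ and /i/, so it spirantizes to the fricative [z]. /b/ is a stop between vowels /o/ and /i/, so it spirantizes to the fricative [v]. /b/ is a stop between vowels /i/ and /a/, so it spirantizes to the fricative [v]. /deodigiobibaohe/ → deozigiovivaohe.

deozigiovivaohe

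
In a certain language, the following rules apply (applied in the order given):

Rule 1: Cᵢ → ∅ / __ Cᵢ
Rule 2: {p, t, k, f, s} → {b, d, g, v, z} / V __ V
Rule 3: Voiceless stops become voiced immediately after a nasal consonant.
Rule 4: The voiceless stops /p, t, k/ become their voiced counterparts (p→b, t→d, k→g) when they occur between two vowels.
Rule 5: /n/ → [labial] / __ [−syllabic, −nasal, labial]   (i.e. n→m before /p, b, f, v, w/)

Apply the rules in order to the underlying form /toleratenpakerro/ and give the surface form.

Rule 1 (degemination): /rr/ is a geminate; the first /r/ deletes. /toleratenpakerro/ → toleratenpakero.
Rule 2 (intervocalic voicing): /t/ is a voiceless obstruent between vowels /a/ and /e/, so it voices to [d]. /k/ is a voiceless obstruent between vowels /a/ and /e/, so it voices to [g]. /toleratenpakero/ → toleradenpagero.
Rule 3 (post-nasal voicing): /p/ is a voiceless stop immediately after the nasal /n/, so it voices to [b]. /toleradenpagero/ → toleradenbagero.
Rule 4 (intervocalic voicing): no segment meets the environment; /toleradenbagero/ is unchanged.
Rule 5 (nasal place assimilation): /n/ precedes the labial consonant /b/, so it assimilates in place to [m]. /toleradenbagero/ → toleradembagero.

toleradembagero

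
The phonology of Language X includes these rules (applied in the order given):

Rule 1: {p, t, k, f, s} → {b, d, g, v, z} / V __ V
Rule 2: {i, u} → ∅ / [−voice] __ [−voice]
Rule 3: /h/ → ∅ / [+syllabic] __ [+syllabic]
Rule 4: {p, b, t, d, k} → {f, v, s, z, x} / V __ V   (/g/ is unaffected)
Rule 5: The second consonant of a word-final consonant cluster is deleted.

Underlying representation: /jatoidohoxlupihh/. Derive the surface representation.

Rule 1 (intervocalic voicing): /t/ is a voiceless obstruent between vowels /a/ and /o/, so it voices to [d]. /p/ is a voiceless obstruent between vowels /u/ and /i/, so it voices to [b]. /jatoidohoxlupihh/ → jadoidohoxlubihh.
Rule 2 (high vowel syncope): no segment meets the environment; /jadoidohoxlubihh/ is unchanged.
Rule 3 (intervocalic h-deletion): /h/ occurs between vowels /o/ and /o/, so it deletes. /jadoidohoxlubihh/ → jadoidooxlubihh.
Rule 4 (intervocalic spirantization): /d/ is a stop between vowels /a/ and /o/, so it spirantizes to the fricative [z]. /d/ is a stop between vowels /i/ and /o/, so it spirantizes to the fricative [z]. /b/ is a stop between vowels /u/ and /i/, so it spirantizes to the fricative [v]. /jadoidooxlubihh/ → jazoizooxluvihh.
Rule 5 (final cluster simplification): /h/ is the second consonant of a word-final cluster /hh/, so it deletes. /jazoizooxluvihh/ → jazoizooxluvih.

jazoizooxluvih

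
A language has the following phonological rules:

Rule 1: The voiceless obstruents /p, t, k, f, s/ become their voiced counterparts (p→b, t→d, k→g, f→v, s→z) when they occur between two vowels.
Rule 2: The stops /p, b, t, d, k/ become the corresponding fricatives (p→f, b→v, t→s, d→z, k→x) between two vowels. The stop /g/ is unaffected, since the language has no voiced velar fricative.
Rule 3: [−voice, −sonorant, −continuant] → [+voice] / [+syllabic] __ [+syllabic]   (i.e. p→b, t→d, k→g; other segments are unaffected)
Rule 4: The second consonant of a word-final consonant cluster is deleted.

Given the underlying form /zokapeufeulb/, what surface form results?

zogaveuveul

Rule 1 (intervocalic voicing): /k/ is a voiceless obstruent between vowels /o/ and /a/, so it voices to [g]. /p/ is a voiceless obstruent between vowels /a/ and /e/, so it voices to [b]. /f/ is a voiceless obstruent between vowels /u/ and /e/, so it voices to [v]. /zokapeufeulb/ → zogabeuveulb.
Rule 2 (intervocalic spirantization): /b/ is a stop between vowels /a/ and /e/, so it spirantizes to the fricative [v]. /zogabeuveulb/ → zogaveuveulb.
Rule 3 (intervocalic voicing): no segment meets the environment; /zogaveuveulb/ is unchanged.
Rule 4 (final cluster simplification): /b/ is the second consonant of a word-final cluster /lb/, so it deletes. /zogaveuveulb/ → zogaveuveul.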